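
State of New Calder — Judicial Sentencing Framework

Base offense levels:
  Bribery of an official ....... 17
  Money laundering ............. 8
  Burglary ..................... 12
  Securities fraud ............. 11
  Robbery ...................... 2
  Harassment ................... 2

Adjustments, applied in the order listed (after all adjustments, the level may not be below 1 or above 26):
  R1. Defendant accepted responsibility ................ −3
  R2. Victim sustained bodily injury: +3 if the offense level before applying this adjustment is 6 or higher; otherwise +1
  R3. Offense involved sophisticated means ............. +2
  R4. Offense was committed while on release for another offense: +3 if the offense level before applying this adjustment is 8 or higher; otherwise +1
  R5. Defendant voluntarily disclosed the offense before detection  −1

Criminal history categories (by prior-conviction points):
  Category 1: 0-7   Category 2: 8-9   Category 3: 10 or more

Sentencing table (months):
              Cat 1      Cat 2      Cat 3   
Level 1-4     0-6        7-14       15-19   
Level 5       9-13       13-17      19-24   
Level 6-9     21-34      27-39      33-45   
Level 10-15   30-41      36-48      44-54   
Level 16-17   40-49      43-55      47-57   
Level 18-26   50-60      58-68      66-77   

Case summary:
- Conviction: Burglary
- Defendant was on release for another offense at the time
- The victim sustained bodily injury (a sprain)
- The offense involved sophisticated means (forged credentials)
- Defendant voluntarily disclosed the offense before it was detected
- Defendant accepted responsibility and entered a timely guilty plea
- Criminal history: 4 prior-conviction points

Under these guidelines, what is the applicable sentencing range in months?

40-49 months

Base offense level for burglary: 12.
R1 applies: 12 − 3 = 9.
R2 applies (level before this adjustment is 9 ≥ 6, so +3): 9 + 3 = 12.
R3 applies: 12 + 2 = 14.
R4 applies (level before this adjustment is 14 ≥ 8, so +3): 14 + 3 = 17.
R5 applies: 17 − 1 = 16.
Final offense level: 16.
Criminal history: 4 prior points → Category 1 (0-7).
Level 16 falls in the 16-17 band.
Grid: Level 16-17 × Category 1 = 40-49 months.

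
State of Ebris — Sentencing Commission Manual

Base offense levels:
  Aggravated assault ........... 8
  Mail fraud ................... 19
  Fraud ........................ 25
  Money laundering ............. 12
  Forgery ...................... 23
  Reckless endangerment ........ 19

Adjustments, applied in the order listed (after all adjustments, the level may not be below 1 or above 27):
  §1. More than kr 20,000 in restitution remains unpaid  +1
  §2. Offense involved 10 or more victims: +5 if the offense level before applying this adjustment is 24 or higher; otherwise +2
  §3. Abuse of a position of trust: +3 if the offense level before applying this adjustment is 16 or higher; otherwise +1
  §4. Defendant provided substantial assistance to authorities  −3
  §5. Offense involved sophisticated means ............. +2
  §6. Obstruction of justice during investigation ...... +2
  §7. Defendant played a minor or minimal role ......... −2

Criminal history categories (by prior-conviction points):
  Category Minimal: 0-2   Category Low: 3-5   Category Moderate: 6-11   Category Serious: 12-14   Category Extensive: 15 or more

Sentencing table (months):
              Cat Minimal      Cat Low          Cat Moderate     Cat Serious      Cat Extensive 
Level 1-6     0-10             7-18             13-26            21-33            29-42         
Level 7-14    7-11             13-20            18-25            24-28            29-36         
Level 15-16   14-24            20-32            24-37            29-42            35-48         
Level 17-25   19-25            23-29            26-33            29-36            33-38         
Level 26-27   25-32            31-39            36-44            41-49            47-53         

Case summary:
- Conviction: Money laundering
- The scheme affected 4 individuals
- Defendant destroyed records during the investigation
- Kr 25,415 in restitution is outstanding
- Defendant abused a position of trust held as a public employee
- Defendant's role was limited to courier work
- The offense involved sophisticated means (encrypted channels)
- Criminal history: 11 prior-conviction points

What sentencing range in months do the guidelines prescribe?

Base offense level for money laundering: 12.
§1 applies: 12 + 1 = 13.
§3 applies (level before this adjustment is 13 < 16, so +1): 13 + 1 = 14.
§4 does not apply.
§5 applies: 14 + 2 = 16.
§6 applies: 16 + 2 = 18.
§7 applies: 18 − 2 = 16.
Final offense level: 16.
Criminal history: 11 prior points → Category Moderate (6-11).
Level 16 falls in the 15-16 band.
Grid: Level 15-16 × Category Moderate = 24-37 months.

24-37 months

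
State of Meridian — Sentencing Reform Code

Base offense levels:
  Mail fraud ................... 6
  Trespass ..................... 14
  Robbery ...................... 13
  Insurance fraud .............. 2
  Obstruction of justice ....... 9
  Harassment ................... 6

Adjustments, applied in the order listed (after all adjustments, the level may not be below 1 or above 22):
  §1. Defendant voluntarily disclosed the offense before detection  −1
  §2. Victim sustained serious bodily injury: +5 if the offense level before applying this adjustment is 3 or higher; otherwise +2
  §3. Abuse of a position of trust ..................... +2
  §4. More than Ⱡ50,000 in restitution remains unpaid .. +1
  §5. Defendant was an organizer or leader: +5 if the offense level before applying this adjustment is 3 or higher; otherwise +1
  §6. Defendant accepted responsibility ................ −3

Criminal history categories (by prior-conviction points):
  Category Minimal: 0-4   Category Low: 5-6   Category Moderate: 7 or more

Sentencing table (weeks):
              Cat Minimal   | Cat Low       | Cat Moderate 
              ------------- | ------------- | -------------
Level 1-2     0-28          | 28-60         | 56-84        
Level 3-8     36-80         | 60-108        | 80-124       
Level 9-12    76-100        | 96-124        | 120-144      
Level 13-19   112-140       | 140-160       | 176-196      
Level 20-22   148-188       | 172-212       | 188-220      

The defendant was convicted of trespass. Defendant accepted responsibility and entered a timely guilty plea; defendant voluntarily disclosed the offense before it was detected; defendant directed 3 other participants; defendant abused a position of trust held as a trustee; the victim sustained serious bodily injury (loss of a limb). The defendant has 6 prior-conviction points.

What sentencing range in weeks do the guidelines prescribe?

Base offense level for trespass: 14.
§1 applies: 14 − 1 = 13.
§2 applies (level before this adjustment is 13 ≥ 3, so +5): 13 + 5 = 18.
§3 applies: 18 + 2 = 20.
§5 applies (level before this adjustment is 20 ≥ 3, so +5): 20 + 5 = 25.
§6 applies: 25 − 3 = 22.
Final offense level: 22.
Criminal history: 6 prior points → Category Low (5-6).
Level 22 falls in the 20-22 band.
Grid: Level 20-22 × Category Low = 172-212 weeks.

172-212 weeks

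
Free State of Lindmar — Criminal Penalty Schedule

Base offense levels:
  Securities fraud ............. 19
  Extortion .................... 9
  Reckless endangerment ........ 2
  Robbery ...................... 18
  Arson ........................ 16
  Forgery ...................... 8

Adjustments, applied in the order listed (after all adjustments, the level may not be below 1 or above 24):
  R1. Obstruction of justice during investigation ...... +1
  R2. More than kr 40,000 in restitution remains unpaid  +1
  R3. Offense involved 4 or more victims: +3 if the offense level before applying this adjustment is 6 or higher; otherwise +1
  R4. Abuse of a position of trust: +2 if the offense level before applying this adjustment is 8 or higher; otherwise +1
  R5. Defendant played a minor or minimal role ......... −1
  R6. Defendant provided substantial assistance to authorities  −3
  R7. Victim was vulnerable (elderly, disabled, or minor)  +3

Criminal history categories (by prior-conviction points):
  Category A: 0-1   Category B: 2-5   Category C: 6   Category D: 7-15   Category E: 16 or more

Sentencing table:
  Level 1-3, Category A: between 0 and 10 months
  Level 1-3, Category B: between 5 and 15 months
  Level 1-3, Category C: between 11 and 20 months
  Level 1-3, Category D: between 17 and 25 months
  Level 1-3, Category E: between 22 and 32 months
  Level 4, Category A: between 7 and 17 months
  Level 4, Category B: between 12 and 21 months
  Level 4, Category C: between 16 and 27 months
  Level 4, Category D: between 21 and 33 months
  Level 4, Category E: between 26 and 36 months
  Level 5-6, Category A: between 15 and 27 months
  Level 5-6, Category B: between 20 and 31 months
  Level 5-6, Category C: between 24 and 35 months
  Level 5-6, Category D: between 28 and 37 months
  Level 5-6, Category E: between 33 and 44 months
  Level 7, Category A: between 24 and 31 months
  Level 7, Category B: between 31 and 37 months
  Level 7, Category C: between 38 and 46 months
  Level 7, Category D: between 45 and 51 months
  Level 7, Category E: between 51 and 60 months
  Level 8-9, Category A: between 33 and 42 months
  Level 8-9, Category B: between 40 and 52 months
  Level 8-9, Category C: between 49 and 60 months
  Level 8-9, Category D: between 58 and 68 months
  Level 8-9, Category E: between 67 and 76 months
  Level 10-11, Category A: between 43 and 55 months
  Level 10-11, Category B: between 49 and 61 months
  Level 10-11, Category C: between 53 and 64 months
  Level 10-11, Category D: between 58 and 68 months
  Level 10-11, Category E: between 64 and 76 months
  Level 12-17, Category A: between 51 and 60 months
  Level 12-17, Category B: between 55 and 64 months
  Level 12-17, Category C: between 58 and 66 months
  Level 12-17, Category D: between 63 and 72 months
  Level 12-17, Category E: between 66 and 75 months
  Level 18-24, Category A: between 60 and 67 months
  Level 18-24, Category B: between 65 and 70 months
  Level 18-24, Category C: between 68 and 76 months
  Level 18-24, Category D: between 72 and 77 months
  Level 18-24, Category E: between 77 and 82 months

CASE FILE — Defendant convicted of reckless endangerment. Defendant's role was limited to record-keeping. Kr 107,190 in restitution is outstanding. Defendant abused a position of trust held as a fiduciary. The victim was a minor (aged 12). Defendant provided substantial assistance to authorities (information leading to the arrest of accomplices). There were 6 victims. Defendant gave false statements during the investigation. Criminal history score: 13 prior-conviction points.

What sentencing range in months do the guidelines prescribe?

28-37 months

Base offense level for reckless endangerment: 2.
R1 applies: 2 + 1 = 3.
R2 applies: 3 + 1 = 4.
R3 applies (level before this adjustment is 4 < 6, so +1): 4 + 1 = 5.
R4 applies (level before this adjustment is 5 < 8, so +1): 5 + 1 = 6.
R5 applies: 6 − 1 = 5.
R6 applies: 5 − 3 = 2.
R7 applies: 2 + 3 = 5.
Final offense level: 5.
Criminal history: 13 prior points → Category D (7-15).
Level 5 falls in the 5-6 band.
Grid: Level 5-6 × Category D = 28-37 months.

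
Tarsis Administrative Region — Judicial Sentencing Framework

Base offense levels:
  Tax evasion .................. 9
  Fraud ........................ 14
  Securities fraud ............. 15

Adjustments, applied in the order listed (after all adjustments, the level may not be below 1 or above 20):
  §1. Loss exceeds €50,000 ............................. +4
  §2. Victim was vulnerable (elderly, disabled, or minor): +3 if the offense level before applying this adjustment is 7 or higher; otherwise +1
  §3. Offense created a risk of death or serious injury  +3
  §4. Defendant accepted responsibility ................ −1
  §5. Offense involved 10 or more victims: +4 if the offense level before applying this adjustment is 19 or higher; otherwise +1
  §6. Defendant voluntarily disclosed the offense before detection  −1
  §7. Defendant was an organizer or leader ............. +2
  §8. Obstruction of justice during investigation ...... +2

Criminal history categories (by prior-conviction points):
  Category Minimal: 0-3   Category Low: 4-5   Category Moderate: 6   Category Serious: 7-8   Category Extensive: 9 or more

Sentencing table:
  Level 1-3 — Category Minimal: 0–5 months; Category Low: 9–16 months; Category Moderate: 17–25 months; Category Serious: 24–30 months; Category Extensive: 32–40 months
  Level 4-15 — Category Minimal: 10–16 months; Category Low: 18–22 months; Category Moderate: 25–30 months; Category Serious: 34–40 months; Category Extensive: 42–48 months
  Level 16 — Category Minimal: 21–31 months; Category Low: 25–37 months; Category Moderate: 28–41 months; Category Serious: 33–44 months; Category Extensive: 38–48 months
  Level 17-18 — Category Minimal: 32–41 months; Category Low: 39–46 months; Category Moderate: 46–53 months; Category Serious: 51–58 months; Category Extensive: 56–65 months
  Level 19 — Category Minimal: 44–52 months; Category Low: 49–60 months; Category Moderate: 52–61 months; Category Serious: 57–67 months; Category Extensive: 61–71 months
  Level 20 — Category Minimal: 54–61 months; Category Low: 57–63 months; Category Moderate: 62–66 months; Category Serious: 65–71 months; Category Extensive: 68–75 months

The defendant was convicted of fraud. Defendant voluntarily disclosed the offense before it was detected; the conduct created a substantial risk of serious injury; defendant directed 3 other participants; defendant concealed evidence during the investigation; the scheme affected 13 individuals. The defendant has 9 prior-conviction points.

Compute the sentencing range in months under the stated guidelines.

Base offense level for fraud: 14.
§1 does not apply.
§2 does not apply.
§3 applies: 14 + 3 = 17.
§4 does not apply.
§5 applies (level before this adjustment is 17 < 19, so +1): 17 + 1 = 18.
§6 applies: 18 − 1 = 17.
§7 applies: 17 + 2 = 19.
§8 applies: 19 + 2 = 21.
Level 21 exceeds the maximum of 20; capped at 20.
Final offense level: 20.
Criminal history: 9 prior points → Category Extensive (9+).
Level 20 falls in the 20 band.
Grid: Level 20 × Category Extensive = 68-75 months.

68-75 months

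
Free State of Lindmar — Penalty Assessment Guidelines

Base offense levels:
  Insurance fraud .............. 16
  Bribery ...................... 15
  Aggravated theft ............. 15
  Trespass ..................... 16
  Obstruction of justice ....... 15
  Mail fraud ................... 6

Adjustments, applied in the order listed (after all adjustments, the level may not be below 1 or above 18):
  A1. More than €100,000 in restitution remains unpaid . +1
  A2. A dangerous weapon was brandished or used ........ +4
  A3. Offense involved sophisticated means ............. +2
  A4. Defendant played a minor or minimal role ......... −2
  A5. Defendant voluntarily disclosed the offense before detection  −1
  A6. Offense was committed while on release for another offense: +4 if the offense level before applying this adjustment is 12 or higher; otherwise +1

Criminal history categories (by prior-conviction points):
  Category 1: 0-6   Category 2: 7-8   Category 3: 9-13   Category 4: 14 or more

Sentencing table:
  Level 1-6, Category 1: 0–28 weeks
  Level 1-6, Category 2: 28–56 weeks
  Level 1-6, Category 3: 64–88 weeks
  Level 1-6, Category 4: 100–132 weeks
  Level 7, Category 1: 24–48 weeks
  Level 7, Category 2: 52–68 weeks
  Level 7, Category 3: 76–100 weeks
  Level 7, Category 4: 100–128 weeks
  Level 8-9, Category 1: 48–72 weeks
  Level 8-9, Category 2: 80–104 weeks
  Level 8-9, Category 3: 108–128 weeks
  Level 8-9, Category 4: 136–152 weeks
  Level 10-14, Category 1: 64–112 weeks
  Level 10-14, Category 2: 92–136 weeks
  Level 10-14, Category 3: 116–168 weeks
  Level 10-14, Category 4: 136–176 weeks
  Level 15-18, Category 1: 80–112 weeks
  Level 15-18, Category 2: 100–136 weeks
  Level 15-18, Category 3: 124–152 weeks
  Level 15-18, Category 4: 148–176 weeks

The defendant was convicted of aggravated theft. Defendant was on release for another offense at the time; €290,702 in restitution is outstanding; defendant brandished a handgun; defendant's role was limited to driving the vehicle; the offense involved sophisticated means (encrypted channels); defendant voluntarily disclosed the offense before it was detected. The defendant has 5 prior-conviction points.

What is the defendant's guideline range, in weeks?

80-112 weeks

Base offense level for aggravated theft: 15.
A1 applies: 15 + 1 = 16.
A2 applies: 16 + 4 = 20.
A3 applies: 20 + 2 = 22.
A4 applies: 22 − 2 = 20.
A5 applies: 20 − 1 = 19.
A6 applies (level before this adjustment is 19 ≥ 12, so +4): 19 + 4 = 23.
Level 23 exceeds the maximum of 18; capped at 18.
Final offense level: 18.
Criminal history: 5 prior points → Category 1 (0-6).
Level 18 falls in the 15-18 band.
Grid: Level 15-18 × Category 1 = 80-112 weeks.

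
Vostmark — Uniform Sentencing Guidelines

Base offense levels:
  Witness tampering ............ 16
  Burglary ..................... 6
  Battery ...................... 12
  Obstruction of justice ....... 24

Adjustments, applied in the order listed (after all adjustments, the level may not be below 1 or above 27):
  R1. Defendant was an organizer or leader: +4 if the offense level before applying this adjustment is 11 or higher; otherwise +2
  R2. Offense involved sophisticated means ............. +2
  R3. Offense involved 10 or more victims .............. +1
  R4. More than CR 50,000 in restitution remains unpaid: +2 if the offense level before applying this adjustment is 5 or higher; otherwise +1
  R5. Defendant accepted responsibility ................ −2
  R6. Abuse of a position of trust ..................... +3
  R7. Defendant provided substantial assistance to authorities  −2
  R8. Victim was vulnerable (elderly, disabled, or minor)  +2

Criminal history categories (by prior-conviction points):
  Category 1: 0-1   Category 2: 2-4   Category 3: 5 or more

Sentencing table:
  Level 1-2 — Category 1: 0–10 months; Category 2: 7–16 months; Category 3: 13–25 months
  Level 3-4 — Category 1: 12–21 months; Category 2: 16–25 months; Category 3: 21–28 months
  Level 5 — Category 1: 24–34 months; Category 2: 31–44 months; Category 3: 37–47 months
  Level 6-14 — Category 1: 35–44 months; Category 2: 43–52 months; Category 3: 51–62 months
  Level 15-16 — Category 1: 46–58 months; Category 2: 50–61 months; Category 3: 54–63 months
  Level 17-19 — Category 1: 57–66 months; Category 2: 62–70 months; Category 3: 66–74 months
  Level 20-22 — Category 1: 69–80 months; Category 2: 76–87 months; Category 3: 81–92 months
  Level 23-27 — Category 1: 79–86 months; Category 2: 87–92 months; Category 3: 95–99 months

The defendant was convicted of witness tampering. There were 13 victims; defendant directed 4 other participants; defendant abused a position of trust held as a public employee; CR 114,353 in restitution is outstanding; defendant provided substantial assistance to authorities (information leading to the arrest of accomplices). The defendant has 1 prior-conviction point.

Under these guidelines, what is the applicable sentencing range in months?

Base offense level for witness tampering: 16.
R1 applies (level before this adjustment is 16 ≥ 11, so +4): 16 + 4 = 20.
R2 does not apply.
R3 applies: 20 + 1 = 21.
R4 applies (level before this adjustment is 21 ≥ 5, so +2): 21 + 2 = 23.
R6 applies: 23 + 3 = 26.
R7 applies: 26 − 2 = 24.
R8 does not apply.
Final offense level: 24.
Criminal history: 1 prior point → Category 1 (0-1).
Level 24 falls in the 23-27 band.
Grid: Level 23-27 × Category 1 = 79-86 months.

79-86 months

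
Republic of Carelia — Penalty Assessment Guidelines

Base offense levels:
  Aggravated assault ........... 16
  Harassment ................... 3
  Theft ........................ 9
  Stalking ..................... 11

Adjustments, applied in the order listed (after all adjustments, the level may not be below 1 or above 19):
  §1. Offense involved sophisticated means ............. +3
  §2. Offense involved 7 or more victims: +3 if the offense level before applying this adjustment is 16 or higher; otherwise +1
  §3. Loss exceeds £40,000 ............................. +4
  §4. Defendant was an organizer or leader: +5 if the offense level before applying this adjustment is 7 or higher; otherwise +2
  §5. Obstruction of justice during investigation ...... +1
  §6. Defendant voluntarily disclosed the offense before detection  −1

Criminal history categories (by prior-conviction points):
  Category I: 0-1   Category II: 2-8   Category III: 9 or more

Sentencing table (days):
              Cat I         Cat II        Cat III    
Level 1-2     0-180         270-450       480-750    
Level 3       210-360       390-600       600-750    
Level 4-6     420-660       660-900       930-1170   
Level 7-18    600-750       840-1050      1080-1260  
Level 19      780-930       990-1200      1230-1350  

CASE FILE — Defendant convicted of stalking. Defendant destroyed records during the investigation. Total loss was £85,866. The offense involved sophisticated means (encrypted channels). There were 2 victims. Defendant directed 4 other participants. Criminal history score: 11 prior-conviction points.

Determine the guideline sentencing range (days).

1230-1350 days

Base offense level for stalking: 11.
§1 applies: 11 + 3 = 14.
§3 applies: 14 + 4 = 18.
§4 applies (level before this adjustment is 18 ≥ 7, so +5): 18 + 5 = 23.
§5 applies: 23 + 1 = 24.
§6 does not apply.
Level 24 exceeds the maximum of 19; capped at 19.
Final offense level: 19.
Criminal history: 11 prior points → Category III (9+).
Level 19 falls in the 19 band.
Grid: Level 19 × Category III = 1230-1350 days.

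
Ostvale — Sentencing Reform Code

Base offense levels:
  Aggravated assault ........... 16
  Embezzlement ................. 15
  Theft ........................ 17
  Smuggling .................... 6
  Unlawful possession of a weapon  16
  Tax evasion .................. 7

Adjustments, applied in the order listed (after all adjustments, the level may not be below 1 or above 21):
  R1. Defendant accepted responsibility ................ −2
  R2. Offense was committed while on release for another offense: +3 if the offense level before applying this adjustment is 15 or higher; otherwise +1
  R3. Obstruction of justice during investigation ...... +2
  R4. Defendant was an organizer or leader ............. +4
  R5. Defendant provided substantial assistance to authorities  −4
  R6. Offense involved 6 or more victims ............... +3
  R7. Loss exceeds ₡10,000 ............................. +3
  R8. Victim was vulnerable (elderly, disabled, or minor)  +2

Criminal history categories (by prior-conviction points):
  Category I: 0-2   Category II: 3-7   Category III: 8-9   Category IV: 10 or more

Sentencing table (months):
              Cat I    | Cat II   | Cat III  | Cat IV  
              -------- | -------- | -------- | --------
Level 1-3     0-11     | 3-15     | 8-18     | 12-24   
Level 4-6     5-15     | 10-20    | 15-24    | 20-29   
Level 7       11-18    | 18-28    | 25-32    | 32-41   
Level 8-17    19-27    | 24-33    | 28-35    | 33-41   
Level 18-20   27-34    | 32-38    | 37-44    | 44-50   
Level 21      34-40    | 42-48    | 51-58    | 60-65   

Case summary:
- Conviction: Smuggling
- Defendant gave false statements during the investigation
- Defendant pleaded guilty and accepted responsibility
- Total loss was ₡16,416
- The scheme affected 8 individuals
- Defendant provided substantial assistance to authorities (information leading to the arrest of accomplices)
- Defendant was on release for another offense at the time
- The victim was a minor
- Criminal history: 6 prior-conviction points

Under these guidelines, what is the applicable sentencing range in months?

24-33 months

Base offense level for smuggling: 6.
R1 applies: 6 − 2 = 4.
R2 applies (level before this adjustment is 4 < 15, so +1): 4 + 1 = 5.
R3 applies: 5 + 2 = 7.
R4 does not apply.
R5 applies: 7 − 4 = 3.
R6 applies: 3 + 3 = 6.
R7 applies: 6 + 3 = 9.
R8 applies: 9 + 2 = 11.
Final offense level: 11.
Criminal history: 6 prior points → Category II (3-7).
Level 11 falls in the 8-17 band.
Grid: Level 8-17 × Category II = 24-33 months.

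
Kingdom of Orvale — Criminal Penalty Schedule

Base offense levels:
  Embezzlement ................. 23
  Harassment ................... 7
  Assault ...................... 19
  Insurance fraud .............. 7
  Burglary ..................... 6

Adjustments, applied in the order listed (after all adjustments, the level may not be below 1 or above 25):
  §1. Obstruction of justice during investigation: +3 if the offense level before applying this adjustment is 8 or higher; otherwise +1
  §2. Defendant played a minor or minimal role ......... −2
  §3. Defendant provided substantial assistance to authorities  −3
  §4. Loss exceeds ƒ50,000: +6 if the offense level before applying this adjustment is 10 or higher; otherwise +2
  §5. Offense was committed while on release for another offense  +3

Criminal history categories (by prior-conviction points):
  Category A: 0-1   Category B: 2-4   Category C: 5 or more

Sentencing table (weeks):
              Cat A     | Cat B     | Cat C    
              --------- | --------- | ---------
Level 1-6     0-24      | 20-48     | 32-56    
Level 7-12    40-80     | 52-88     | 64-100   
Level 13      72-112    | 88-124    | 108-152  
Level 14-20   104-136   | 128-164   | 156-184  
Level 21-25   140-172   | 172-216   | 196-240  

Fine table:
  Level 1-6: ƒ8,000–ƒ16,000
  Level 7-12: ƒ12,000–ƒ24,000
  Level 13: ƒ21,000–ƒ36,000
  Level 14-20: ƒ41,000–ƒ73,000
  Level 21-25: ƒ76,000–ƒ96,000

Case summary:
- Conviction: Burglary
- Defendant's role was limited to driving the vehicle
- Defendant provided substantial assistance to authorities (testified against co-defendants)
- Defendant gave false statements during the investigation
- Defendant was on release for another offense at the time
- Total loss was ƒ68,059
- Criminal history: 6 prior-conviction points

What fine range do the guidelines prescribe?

Base offense level for burglary: 6.
§1 applies (level before this adjustment is 6 < 8, so +1): 6 + 1 = 7.
§2 applies: 7 − 2 = 5.
§3 applies: 5 − 3 = 2.
§4 applies (level before this adjustment is 2 < 10, so +2): 2 + 2 = 4.
§5 applies: 4 + 3 = 7.
Final offense level: 7.
Level 7 falls in the 7-12 band.
Fine table: Level 7-12 → ƒ12,000–ƒ24,000.

ƒ12,000–ƒ24,000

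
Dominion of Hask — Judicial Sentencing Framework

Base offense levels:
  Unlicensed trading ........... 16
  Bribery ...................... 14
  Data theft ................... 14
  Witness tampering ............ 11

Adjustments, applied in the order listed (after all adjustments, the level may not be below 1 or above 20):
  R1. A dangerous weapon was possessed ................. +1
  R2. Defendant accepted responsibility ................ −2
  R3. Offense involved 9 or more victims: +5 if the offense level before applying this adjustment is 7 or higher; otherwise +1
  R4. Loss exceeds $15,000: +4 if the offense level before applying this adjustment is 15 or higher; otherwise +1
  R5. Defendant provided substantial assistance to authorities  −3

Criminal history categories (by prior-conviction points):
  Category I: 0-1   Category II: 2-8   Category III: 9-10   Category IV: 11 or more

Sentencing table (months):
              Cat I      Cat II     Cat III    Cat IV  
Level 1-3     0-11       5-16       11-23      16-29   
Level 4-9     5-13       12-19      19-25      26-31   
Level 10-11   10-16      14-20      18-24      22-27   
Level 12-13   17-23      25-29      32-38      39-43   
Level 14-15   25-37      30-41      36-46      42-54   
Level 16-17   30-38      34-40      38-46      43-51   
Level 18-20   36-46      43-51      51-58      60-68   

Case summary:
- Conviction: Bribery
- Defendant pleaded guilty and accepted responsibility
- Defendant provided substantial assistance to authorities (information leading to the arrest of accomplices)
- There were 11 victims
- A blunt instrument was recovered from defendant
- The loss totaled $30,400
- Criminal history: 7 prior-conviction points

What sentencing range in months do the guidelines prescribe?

43-51 months

Base offense level for bribery: 14.
R1 applies: 14 + 1 = 15.
R2 applies: 15 − 2 = 13.
R3 applies (level before this adjustment is 13 ≥ 7, so +5): 13 + 5 = 18.
R4 applies (level before this adjustment is 18 ≥ 15, so +4): 18 + 4 = 22.
R5 applies: 22 − 3 = 19.
Final offense level: 19.
Criminal history: 7 prior points → Category II (2-8).
Level 19 falls in the 18-20 band.
Grid: Level 18-20 × Category II = 43-51 months.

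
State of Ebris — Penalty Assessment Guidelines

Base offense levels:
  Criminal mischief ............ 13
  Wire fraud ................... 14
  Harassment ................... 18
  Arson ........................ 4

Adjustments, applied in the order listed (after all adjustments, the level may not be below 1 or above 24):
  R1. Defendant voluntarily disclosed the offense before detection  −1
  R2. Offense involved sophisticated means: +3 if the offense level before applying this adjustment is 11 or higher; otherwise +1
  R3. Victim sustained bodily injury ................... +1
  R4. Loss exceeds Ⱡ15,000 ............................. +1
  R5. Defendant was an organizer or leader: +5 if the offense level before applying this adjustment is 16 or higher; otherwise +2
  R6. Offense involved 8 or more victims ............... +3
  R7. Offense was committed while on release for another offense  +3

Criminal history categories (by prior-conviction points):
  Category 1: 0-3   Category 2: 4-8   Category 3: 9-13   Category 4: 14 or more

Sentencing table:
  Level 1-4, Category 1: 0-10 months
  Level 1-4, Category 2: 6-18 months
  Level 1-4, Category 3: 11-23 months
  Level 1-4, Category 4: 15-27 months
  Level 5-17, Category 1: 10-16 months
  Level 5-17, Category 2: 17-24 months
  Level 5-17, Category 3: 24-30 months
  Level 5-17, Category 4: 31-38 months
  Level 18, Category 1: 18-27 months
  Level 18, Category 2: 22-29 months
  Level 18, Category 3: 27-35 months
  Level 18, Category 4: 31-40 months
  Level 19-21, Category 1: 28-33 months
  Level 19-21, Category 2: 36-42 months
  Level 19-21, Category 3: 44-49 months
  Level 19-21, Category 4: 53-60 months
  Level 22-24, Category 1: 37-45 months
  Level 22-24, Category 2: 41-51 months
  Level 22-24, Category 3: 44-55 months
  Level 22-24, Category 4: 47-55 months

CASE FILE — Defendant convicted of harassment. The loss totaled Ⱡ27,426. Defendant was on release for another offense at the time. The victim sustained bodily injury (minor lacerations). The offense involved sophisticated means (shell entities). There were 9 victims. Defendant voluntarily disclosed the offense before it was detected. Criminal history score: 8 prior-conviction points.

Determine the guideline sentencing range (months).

41-51 months

Base offense level for harassment: 18.
R1 applies: 18 − 1 = 17.
R2 applies (level before this adjustment is 17 ≥ 11, so +3): 17 + 3 = 20.
R3 applies: 20 + 1 = 21.
R4 applies: 21 + 1 = 22.
R6 applies: 22 + 3 = 25.
R7 applies: 25 + 3 = 28.
Level 28 exceeds the maximum of 24; capped at 24.
Final offense level: 24.
Criminal history: 8 prior points → Category 2 (4-8).
Level 24 falls in the 22-24 band.
Grid: Level 22-24 × Category 2 = 41-51 months.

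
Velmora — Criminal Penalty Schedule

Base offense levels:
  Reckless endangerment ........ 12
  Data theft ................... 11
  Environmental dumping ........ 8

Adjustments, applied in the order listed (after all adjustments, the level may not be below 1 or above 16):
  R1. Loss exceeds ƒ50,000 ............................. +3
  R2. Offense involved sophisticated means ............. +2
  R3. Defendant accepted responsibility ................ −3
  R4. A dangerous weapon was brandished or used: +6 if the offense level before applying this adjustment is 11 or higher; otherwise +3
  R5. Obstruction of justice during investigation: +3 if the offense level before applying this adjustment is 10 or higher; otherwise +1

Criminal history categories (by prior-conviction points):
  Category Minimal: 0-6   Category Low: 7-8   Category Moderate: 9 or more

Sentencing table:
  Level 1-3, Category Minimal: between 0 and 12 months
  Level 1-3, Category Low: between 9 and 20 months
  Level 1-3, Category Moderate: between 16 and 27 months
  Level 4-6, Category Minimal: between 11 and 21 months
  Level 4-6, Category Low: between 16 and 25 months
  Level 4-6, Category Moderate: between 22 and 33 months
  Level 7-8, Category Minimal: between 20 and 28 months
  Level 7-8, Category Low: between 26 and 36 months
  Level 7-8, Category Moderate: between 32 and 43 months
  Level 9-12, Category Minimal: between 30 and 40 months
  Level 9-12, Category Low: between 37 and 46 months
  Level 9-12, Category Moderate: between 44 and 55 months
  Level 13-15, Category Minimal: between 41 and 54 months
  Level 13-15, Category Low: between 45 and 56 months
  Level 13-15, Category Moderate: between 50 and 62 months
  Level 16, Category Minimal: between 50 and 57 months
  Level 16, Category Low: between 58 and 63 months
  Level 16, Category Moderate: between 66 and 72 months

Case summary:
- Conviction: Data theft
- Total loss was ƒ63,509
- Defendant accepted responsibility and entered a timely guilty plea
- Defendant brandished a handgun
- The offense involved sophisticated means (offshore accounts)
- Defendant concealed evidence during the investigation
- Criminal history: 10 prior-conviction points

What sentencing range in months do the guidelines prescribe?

66-72 months

Base offense level for data theft: 11.
R1 applies: 11 + 3 = 14.
R2 applies: 14 + 2 = 16.
R3 applies: 16 − 3 = 13.
R4 applies (level before this adjustment is 13 ≥ 11, so +6): 13 + 6 = 19.
R5 applies (level before this adjustment is 19 ≥ 10, so +3): 19 + 3 = 22.
Level 22 exceeds the maximum of 16; capped at 16.
Final offense level: 16.
Criminal history: 10 prior points → Category Moderate (9+).
Level 16 falls in the 16 band.
Grid: Level 16 × Category Moderate = 66-72 months.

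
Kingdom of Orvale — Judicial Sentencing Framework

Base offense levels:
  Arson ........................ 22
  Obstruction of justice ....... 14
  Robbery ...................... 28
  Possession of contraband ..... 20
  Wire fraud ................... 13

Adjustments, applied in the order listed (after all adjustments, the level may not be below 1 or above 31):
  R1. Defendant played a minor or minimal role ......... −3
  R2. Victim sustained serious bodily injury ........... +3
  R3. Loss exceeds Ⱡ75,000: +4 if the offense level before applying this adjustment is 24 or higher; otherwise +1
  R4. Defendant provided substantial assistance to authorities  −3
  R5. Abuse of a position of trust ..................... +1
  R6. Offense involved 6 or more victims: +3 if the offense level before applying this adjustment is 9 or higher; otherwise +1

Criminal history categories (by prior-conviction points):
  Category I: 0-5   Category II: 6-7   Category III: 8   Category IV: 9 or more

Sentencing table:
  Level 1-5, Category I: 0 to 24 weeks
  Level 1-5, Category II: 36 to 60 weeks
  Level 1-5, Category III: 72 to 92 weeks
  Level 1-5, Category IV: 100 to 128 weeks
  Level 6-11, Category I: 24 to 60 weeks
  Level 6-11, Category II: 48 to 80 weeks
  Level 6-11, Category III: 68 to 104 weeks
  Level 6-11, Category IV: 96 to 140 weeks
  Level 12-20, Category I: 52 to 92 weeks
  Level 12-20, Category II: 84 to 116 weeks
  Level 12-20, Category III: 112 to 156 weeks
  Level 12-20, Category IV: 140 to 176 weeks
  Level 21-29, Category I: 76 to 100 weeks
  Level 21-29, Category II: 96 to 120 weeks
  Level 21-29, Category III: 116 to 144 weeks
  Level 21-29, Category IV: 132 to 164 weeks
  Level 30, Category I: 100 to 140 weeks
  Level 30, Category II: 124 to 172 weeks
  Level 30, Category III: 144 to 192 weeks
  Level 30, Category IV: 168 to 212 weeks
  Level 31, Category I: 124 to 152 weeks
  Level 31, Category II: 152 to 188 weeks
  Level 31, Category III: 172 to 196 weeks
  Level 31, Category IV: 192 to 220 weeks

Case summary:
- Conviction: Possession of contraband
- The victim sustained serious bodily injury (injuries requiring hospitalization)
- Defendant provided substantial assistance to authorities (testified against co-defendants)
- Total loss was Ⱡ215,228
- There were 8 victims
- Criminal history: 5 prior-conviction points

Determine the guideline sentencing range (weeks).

76-100 weeks

Base offense level for possession of contraband: 20.
R2 applies: 20 + 3 = 23.
R3 applies (level before this adjustment is 23 < 24, so +1): 23 + 1 = 24.
R4 applies: 24 − 3 = 21.
R6 applies (level before this adjustment is 21 ≥ 9, so +3): 21 + 3 = 24.
Final offense level: 24.
Criminal history: 5 prior points → Category I (0-5).
Level 24 falls in the 21-29 band.
Grid: Level 21-29 × Category I = 76-100 weeks.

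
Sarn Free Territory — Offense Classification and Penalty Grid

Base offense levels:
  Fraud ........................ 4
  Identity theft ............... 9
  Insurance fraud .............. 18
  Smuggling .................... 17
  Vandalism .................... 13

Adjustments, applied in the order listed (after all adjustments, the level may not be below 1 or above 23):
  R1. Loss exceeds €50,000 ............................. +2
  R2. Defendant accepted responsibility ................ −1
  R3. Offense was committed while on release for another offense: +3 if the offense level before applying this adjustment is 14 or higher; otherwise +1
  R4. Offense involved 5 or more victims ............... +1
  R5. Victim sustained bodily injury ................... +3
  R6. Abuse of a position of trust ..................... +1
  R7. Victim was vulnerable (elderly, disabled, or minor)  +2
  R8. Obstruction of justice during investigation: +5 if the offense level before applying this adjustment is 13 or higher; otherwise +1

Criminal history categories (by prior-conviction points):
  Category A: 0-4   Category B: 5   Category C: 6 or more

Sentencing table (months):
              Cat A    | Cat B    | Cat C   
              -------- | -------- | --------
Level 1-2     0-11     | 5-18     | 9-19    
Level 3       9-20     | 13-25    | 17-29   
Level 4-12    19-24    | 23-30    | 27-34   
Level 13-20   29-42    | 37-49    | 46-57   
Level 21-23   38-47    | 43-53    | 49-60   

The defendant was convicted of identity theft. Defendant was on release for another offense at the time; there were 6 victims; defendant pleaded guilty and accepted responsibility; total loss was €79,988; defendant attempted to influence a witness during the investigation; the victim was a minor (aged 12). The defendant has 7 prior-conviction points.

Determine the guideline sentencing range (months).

Base offense level for identity theft: 9.
R1 applies: 9 + 2 = 11.
R2 applies: 11 − 1 = 10.
R3 applies (level before this adjustment is 10 < 14, so +1): 10 + 1 = 11.
R4 applies: 11 + 1 = 12.
R5 does not apply.
R6 does not apply.
R7 applies: 12 + 2 = 14.
R8 applies (level before this adjustment is 14 ≥ 13, so +5): 14 + 5 = 19.
Final offense level: 19.
Criminal history: 7 prior points → Category C (6+).
Level 19 falls in the 13-20 band.
Grid: Level 13-20 × Category C = 46-57 months.

46-57 months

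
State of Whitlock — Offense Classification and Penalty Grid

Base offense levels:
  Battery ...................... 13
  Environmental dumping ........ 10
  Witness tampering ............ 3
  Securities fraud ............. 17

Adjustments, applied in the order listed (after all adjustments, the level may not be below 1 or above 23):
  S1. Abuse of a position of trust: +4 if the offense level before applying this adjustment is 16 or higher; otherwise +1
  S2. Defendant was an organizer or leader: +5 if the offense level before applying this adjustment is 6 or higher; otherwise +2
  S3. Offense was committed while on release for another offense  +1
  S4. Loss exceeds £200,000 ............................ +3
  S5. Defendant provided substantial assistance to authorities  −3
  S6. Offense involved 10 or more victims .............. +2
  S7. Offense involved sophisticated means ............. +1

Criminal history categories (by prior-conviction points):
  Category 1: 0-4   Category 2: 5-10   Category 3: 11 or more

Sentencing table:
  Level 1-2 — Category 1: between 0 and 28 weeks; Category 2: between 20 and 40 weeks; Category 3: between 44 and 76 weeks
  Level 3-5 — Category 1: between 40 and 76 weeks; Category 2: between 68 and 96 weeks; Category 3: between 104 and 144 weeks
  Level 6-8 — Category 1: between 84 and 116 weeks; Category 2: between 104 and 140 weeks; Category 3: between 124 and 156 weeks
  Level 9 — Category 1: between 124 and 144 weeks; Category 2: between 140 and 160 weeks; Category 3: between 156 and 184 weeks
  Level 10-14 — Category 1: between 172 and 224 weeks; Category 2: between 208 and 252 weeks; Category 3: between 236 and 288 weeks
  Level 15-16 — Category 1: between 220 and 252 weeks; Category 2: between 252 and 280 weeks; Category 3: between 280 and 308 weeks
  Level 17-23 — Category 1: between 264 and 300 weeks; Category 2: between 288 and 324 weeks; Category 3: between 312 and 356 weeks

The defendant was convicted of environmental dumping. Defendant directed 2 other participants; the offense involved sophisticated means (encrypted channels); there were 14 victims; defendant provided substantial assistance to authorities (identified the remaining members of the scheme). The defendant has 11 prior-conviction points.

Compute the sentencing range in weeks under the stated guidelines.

Base offense level for environmental dumping: 10.
S2 applies (level before this adjustment is 10 ≥ 6, so +5): 10 + 5 = 15.
S3 does not apply.
S5 applies: 15 − 3 = 12.
S6 applies: 12 + 2 = 14.
S7 applies: 14 + 1 = 15.
Final offense level: 15.
Criminal history: 11 prior points → Category 3 (11+).
Level 15 falls in the 15-16 band.
Grid: Level 15-16 × Category 3 = 280-308 weeks.

280-308 weeks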